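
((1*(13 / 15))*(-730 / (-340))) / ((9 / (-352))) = -72.78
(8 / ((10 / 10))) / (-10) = -0.80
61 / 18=3.39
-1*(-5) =5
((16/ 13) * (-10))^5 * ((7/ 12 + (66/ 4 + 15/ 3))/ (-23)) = 6946816000000/ 25619217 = 271156.45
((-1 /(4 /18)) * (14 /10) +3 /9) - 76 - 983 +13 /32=-1064.56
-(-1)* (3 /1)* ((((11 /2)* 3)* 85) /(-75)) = -56.10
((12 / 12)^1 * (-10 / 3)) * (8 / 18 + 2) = -220 / 27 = -8.15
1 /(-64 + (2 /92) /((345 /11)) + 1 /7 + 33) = -111090 /3427843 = -0.03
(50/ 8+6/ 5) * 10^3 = 7450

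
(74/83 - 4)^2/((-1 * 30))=-11094/34445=-0.32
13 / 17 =0.76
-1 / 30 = -0.03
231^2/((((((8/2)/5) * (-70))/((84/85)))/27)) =-4322241/170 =-25424.95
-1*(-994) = 994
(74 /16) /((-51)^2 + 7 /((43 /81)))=0.00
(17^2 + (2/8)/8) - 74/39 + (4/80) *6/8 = 1791949/6240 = 287.17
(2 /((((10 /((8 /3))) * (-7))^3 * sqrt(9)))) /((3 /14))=-256 /1488375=-0.00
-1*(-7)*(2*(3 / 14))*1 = 3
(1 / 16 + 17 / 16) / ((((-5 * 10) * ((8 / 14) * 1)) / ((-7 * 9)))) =3969 / 1600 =2.48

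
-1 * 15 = -15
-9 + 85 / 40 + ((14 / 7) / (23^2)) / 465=-13529159 / 1967880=-6.87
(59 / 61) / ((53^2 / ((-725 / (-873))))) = 42775 / 149587677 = 0.00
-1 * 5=-5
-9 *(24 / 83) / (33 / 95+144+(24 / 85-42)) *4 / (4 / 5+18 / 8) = -9302400 / 279725687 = -0.03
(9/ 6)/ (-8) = -3/ 16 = -0.19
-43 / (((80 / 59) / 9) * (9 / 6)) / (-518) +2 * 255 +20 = 530.37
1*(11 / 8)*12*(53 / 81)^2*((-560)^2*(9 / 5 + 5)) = 32945749760 / 2187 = 15064357.46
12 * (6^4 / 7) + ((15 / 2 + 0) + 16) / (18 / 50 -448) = 348076639 / 156674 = 2221.66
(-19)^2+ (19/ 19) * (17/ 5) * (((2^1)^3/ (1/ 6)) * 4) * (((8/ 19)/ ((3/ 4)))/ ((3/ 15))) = 41675/ 19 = 2193.42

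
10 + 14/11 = 124/11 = 11.27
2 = 2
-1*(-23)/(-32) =-23/32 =-0.72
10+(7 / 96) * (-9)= 299 / 32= 9.34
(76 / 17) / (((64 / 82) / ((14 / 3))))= 5453 / 204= 26.73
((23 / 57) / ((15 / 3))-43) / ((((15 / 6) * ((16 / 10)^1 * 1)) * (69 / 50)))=-30580 / 3933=-7.78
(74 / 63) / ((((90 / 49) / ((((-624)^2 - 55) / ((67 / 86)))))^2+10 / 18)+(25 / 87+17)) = 103144580436128019551 / 1566826737017652867719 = 0.07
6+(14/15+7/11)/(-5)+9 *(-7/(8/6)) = -137161/3300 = -41.56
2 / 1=2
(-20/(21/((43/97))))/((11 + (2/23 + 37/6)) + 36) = -39560/4989971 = -0.01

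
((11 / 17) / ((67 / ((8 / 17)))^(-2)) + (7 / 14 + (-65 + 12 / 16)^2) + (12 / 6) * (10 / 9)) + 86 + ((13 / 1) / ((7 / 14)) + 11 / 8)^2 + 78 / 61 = 18083.75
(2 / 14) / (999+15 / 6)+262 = 3673504 / 14021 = 262.00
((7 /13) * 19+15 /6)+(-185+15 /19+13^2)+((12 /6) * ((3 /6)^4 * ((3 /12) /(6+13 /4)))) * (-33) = -189451 /73112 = -2.59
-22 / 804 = -11 / 402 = -0.03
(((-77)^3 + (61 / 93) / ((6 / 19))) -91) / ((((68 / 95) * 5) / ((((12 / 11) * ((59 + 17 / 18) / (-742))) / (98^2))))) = 5223552971533 / 4461522756768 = 1.17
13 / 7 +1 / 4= 59 / 28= 2.11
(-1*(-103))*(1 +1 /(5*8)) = 4223 /40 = 105.58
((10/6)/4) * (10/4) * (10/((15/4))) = 25/9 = 2.78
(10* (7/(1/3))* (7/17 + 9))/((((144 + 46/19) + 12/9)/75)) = 71820000/71587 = 1003.25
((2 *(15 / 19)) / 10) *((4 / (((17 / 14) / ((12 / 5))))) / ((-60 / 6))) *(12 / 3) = -0.50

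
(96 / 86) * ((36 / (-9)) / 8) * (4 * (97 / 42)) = -1552 / 301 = -5.16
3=3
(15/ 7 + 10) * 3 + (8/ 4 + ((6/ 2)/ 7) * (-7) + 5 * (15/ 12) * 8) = 598/ 7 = 85.43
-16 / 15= -1.07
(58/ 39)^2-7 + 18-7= 9448/ 1521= 6.21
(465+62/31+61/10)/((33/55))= 1577/2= 788.50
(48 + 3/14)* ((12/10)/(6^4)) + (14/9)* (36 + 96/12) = 69037/1008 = 68.49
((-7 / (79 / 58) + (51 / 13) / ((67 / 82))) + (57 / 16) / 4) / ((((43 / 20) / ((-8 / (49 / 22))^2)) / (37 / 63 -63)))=-92651496724160 / 447554997981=-207.02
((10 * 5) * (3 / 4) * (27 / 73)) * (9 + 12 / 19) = 370575 / 2774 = 133.59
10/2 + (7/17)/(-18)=4.98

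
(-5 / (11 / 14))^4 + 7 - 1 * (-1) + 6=24214974 / 14641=1653.92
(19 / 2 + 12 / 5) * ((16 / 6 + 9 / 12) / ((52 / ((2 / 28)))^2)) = 697 / 9085440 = 0.00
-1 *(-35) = 35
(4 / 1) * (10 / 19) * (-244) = -9760 / 19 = -513.68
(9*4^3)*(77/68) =11088/17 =652.24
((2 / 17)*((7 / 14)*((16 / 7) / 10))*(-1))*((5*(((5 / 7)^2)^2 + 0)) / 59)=-0.00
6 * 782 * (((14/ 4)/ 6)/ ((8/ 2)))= 2737/ 4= 684.25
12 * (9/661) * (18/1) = 1944/661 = 2.94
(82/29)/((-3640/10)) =-0.01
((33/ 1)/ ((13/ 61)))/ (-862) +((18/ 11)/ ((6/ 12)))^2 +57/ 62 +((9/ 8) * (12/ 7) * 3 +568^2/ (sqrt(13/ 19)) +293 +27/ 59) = 5393619763867/ 17359920578 +322624 * sqrt(247)/ 13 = 390344.09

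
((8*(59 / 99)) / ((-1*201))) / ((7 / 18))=-944 / 15477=-0.06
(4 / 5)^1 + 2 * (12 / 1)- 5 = 99 / 5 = 19.80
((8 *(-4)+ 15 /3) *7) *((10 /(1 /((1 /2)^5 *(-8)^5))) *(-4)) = -7741440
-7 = -7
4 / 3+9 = 10.33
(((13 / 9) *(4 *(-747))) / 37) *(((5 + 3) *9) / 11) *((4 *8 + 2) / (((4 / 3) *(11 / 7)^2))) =-388284624 / 49247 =-7884.43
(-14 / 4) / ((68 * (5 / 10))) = -7 / 68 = -0.10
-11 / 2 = -5.50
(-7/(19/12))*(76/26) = -168/13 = -12.92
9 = 9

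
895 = 895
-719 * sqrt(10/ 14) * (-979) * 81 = 48187298.93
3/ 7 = 0.43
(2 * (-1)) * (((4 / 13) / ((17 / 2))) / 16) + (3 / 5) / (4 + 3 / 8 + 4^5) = -35831 / 9090835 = -0.00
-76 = -76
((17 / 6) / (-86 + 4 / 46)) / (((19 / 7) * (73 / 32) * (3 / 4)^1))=-21896 / 3083301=-0.01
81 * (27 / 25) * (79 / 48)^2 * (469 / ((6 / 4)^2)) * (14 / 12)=184402827 / 3200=57625.88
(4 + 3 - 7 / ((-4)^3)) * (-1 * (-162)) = 36855 / 32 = 1151.72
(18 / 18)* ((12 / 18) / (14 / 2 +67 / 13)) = 13 / 237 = 0.05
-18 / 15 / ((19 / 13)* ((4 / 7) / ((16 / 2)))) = -1092 / 95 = -11.49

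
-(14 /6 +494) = -1489 /3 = -496.33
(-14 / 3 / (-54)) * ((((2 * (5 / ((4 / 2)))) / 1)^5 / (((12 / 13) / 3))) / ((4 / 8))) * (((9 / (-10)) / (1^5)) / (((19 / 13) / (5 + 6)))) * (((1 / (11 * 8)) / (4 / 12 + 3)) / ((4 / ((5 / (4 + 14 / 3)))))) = -56875 / 9728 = -5.85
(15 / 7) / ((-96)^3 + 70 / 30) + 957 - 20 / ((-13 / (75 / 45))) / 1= 695297146406 / 724596873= 959.56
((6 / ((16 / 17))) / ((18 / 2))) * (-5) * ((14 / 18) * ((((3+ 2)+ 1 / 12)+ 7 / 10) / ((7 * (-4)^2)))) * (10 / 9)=-29495 / 186624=-0.16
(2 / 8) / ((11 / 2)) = 1 / 22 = 0.05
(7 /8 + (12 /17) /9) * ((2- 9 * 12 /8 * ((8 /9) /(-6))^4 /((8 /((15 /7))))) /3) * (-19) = -339150817 /28107324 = -12.07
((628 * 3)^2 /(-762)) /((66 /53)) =-5225588 /1397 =-3740.58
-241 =-241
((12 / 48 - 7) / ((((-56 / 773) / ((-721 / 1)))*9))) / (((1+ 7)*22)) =-238857 / 5632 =-42.41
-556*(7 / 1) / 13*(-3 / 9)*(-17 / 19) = -66164 / 741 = -89.29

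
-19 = -19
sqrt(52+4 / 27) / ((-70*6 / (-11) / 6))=44*sqrt(66) / 315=1.13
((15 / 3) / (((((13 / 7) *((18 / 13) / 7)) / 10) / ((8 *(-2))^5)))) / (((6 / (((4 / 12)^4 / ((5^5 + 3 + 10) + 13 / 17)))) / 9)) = -10918297600 / 12966237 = -842.06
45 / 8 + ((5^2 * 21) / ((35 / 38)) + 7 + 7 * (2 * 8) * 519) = 469685 / 8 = 58710.62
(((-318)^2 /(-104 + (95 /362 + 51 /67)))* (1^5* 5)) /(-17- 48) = 2452661496 /32468657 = 75.54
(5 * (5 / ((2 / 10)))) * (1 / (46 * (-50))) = -0.05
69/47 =1.47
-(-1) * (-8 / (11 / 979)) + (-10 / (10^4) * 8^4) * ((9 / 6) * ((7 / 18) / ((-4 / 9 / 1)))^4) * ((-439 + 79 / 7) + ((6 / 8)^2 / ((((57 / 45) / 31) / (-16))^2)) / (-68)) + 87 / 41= 1358388594971 / 251617000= 5398.64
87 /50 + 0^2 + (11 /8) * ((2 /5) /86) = 15019 /8600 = 1.75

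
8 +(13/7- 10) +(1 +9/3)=27/7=3.86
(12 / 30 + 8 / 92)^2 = 3136 / 13225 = 0.24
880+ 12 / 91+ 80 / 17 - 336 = 849052 / 1547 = 548.84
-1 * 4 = -4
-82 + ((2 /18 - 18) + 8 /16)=-1789 /18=-99.39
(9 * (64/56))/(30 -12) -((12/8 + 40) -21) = -279/14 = -19.93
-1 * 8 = -8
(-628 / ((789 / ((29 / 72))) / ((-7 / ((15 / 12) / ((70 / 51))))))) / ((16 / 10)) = 1115485 / 724302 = 1.54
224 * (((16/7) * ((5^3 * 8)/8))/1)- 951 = 63049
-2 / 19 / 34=-0.00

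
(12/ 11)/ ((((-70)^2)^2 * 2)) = 3/ 132055000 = 0.00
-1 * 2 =-2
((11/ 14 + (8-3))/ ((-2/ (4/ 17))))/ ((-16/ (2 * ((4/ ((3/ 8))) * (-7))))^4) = -87808/ 17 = -5165.18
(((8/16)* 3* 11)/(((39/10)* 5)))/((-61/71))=-781/793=-0.98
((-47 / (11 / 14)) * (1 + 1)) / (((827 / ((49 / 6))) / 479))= -15443918 / 27291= -565.90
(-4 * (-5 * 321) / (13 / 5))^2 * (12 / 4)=3091230000 / 169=18291301.78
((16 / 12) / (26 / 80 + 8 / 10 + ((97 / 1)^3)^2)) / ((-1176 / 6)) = -8 / 979575077797827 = -0.00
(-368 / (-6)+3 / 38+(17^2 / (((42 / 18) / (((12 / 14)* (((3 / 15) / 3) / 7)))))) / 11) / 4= 132271541 / 8602440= 15.38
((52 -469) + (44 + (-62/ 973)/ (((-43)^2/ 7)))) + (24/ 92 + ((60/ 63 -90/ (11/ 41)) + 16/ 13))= -12532745017129/ 17751492759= -706.01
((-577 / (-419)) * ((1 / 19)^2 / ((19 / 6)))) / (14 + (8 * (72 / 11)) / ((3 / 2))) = 19041 / 773084749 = 0.00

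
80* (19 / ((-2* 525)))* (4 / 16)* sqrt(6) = -38* sqrt(6) / 105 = -0.89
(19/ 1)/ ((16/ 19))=361/ 16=22.56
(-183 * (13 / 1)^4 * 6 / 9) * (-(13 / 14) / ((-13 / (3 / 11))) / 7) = -5226663 / 539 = -9696.96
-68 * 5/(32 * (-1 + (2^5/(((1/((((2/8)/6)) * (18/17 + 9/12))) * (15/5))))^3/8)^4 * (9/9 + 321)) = -6737534533613522003477760/156090000767354578136741921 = -0.04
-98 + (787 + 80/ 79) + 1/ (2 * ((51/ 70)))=2782826/ 4029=690.70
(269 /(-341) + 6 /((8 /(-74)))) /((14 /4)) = -38389 /2387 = -16.08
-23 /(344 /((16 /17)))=-46 /731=-0.06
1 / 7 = 0.14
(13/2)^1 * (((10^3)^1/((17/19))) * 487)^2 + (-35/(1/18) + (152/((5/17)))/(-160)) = 55651705831699653/28900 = 1925664561650.51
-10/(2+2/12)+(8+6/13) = 50/13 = 3.85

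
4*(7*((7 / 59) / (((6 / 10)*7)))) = 140 / 177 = 0.79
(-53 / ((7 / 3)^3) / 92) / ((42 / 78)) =-18603 / 220892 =-0.08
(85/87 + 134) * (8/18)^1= 46972/783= 59.99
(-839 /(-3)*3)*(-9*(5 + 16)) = -158571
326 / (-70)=-163 / 35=-4.66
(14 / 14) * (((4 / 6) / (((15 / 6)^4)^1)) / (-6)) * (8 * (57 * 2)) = -4864 / 1875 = -2.59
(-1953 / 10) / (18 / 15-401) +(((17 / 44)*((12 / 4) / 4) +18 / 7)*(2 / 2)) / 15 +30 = 75555853 / 2462768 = 30.68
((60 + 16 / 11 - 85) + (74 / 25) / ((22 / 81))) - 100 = -30978 / 275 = -112.65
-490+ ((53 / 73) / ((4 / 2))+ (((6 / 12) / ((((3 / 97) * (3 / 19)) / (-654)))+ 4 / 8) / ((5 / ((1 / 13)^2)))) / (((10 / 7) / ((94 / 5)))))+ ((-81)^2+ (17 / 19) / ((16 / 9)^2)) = 113161177602151 / 22502688000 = 5028.78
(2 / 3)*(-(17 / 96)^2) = -289 / 13824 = -0.02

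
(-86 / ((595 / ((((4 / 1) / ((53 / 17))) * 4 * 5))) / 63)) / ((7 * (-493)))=12384 / 182903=0.07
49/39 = 1.26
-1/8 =-0.12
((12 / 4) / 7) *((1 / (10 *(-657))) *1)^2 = 1 / 100718100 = 0.00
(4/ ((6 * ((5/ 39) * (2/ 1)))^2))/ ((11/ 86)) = 7267/ 550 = 13.21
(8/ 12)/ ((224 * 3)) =1/ 1008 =0.00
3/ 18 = 1/ 6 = 0.17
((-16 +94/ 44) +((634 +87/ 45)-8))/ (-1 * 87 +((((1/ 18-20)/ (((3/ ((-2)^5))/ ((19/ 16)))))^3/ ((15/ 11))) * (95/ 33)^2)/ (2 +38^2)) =25953964453683/ 2860443885353015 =0.01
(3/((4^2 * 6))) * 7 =7/32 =0.22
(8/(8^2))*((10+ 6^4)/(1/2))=653/2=326.50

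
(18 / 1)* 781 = 14058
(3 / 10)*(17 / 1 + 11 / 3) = 31 / 5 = 6.20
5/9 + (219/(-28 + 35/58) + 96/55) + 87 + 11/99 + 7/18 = 128691887/1573110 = 81.81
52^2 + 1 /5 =13521 /5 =2704.20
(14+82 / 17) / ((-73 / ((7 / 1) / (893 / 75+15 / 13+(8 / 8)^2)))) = -2184000 / 17012869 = -0.13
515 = 515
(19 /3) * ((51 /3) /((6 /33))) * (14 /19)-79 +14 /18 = 3223 /9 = 358.11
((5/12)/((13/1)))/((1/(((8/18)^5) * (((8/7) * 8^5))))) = 335544320/16120377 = 20.81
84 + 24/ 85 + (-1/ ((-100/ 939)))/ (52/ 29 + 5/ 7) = 76170009/ 865300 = 88.03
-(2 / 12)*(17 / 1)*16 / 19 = -136 / 57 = -2.39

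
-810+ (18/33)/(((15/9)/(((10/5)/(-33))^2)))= -5390542/6655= -810.00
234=234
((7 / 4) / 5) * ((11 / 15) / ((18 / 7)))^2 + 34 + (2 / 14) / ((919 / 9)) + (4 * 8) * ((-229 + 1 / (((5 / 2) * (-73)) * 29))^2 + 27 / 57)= 1340296185545925021421429 / 798668199245574000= 1678163.96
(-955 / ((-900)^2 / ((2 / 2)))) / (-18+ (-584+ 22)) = 191 / 93960000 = 0.00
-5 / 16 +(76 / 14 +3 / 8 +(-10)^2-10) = 10695 / 112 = 95.49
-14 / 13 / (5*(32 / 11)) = -77 / 1040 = -0.07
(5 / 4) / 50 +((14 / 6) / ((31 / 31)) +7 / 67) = 19801 / 8040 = 2.46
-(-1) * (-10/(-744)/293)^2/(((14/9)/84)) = 75/660007112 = 0.00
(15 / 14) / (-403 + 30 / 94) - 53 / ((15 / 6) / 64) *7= -12582613957 / 1324820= -9497.60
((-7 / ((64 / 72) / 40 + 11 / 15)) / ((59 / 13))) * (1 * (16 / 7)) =-4.67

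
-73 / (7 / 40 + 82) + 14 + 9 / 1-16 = 20089 / 3287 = 6.11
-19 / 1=-19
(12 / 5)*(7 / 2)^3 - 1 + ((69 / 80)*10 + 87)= 7901 / 40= 197.52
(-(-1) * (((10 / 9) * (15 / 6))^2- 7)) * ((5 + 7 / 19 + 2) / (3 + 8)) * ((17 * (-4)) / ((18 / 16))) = -4417280 / 152361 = -28.99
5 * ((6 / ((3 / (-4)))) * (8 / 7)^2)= -2560 / 49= -52.24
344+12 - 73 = 283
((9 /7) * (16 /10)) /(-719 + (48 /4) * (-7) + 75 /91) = -468 /182495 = -0.00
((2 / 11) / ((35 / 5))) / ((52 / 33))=3 / 182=0.02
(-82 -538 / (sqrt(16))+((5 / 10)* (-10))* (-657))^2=37662769 / 4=9415692.25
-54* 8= -432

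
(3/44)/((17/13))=39/748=0.05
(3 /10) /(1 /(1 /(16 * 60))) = 1 /3200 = 0.00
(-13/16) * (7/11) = -91/176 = -0.52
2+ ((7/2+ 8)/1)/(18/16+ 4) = 174/41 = 4.24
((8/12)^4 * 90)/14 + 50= 3230/63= 51.27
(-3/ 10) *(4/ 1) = -6/ 5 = -1.20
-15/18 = -5/6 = -0.83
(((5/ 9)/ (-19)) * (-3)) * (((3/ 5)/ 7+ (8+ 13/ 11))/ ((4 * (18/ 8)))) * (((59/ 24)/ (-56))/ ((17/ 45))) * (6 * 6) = -65785/ 174097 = -0.38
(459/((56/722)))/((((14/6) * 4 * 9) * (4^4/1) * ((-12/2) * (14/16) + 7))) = 55233/351232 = 0.16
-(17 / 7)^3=-4913 / 343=-14.32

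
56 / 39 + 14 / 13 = 2.51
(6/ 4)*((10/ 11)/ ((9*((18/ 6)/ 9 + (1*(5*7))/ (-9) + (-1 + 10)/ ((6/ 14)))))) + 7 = 12104/ 1727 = 7.01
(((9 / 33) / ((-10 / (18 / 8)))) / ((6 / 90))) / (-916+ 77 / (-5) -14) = 405 / 415976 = 0.00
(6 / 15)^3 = 8 / 125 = 0.06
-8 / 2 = -4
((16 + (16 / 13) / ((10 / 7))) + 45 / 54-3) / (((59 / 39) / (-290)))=-166199 / 59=-2816.93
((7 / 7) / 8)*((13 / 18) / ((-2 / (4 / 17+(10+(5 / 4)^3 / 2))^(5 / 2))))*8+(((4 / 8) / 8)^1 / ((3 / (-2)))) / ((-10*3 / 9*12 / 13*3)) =13 / 2880 - 7737776917*sqrt(829498) / 46364884992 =-151.99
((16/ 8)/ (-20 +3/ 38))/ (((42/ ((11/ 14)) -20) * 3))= -209/ 208932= -0.00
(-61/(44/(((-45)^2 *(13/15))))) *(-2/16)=107055/352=304.13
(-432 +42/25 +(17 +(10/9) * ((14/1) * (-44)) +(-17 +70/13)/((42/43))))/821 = -45440429/33619950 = -1.35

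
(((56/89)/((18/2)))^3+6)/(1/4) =12334840088/513922401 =24.00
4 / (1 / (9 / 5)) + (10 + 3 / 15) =87 / 5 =17.40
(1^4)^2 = 1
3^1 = 3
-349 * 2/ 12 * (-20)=3490/ 3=1163.33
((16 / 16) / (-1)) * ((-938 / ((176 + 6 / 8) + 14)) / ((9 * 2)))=268 / 981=0.27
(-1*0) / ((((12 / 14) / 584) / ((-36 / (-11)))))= 0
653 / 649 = 1.01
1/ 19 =0.05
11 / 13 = 0.85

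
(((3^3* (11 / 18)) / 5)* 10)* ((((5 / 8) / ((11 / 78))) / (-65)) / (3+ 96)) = -1 / 44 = -0.02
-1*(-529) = 529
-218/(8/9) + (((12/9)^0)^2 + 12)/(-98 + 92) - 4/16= -743/3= -247.67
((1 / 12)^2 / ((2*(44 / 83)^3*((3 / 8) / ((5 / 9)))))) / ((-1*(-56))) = 0.00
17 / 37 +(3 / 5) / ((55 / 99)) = 1424 / 925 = 1.54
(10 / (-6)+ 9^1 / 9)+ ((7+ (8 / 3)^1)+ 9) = 18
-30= -30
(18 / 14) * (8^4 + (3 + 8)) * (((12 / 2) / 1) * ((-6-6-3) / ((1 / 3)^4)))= -269460270 / 7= -38494324.29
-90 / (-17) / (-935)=-18 / 3179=-0.01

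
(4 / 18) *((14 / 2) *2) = 28 / 9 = 3.11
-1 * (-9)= 9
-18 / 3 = -6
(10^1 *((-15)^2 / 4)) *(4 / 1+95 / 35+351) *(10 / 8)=1760625 / 7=251517.86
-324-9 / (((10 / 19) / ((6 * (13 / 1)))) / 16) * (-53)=5653692 / 5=1130738.40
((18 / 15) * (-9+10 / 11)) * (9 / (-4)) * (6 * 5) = 7209 / 11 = 655.36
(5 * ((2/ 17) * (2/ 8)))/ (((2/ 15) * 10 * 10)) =3/ 272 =0.01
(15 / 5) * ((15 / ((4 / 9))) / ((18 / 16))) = 90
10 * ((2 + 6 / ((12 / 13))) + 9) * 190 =33250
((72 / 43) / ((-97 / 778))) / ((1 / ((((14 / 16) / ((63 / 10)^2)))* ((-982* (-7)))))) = -76399600 / 37539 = -2035.21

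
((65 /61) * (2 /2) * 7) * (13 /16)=5915 /976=6.06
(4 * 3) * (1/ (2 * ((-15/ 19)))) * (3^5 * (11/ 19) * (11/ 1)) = -58806/ 5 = -11761.20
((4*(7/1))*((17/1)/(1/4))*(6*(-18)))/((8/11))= -282744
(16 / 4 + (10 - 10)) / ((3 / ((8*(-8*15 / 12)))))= -320 / 3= -106.67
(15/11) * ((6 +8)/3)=70/11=6.36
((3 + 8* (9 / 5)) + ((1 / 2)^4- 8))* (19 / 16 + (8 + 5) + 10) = 292959 / 1280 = 228.87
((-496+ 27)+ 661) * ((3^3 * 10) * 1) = 51840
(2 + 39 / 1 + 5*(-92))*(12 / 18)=-838 / 3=-279.33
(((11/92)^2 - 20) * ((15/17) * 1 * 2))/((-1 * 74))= 2537385/5323856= 0.48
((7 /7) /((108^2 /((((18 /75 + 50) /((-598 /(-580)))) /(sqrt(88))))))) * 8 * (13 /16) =4553 * sqrt(22) /7377480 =0.00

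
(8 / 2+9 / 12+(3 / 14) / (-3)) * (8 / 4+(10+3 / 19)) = 4323 / 76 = 56.88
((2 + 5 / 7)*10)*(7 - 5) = 380 / 7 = 54.29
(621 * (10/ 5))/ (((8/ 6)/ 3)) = 5589/ 2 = 2794.50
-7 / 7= -1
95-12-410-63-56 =-446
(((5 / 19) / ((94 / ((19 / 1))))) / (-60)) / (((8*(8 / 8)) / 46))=-23 / 4512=-0.01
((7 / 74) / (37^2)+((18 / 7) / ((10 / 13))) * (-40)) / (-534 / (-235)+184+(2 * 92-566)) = 22283256245 / 32617695432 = 0.68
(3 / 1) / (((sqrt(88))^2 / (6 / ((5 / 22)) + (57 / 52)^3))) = 58458663 / 61867520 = 0.94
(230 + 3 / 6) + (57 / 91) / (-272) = 5705279 / 24752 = 230.50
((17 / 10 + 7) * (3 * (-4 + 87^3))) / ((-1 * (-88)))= 171868239 / 880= 195304.82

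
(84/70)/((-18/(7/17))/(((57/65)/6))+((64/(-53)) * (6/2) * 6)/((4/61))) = -7049/3704070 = -0.00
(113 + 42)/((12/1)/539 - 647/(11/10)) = -83545/317018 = -0.26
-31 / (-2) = 31 / 2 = 15.50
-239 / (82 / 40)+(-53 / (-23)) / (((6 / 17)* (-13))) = -8612261 / 73554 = -117.09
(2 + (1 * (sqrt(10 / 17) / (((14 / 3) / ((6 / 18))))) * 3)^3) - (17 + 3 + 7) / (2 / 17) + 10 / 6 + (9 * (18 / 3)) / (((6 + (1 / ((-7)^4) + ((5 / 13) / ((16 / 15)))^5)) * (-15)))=-38140952140493953069 / 168442786869223530 + 135 * sqrt(170) / 396508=-226.43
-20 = -20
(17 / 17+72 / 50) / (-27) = -61 / 675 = -0.09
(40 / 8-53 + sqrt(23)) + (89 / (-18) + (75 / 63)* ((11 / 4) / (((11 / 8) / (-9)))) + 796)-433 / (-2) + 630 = sqrt(23) + 98792 / 63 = 1572.92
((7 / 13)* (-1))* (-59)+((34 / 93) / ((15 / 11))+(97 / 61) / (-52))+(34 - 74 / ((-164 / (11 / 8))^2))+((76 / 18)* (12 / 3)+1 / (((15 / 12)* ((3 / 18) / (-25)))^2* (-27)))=-142956384453317 / 317368496640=-450.44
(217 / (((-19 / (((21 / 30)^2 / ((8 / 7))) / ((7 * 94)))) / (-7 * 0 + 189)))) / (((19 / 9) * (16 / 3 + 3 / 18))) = -0.12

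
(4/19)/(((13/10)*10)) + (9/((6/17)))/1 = 12605/494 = 25.52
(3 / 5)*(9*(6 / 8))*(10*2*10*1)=810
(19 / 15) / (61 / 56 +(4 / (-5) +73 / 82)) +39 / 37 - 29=-40390094 / 1503051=-26.87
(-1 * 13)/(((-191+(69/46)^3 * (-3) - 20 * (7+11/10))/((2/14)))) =104/20335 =0.01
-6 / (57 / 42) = -84 / 19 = -4.42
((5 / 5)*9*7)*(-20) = -1260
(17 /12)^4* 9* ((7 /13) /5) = 584647 /149760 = 3.90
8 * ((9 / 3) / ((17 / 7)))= 168 / 17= 9.88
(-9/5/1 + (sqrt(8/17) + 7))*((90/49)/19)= 0.57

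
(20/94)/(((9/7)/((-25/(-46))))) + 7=68978/9729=7.09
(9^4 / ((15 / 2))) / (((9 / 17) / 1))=8262 / 5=1652.40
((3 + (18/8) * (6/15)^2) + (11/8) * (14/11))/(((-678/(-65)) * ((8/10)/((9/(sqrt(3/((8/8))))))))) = 6643 * sqrt(3)/3616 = 3.18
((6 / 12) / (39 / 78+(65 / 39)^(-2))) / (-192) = -25 / 8256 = -0.00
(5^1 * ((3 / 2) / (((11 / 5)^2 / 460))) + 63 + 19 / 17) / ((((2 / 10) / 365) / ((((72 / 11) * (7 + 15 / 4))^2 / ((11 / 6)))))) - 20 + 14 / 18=3829115909.02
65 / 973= 0.07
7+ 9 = 16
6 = 6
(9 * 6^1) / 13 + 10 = 184 / 13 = 14.15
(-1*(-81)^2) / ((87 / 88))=-192456 / 29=-6636.41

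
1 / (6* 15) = 1 / 90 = 0.01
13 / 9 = 1.44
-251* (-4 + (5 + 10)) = -2761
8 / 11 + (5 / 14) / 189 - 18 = -502685 / 29106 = -17.27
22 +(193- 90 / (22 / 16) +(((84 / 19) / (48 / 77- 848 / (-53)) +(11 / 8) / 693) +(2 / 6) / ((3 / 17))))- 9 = 601267501 / 4213440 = 142.70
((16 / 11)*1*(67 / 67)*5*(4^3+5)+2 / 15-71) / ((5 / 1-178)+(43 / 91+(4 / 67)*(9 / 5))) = -433539379 / 173455392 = -2.50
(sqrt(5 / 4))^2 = 5 / 4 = 1.25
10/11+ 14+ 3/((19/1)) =3149/209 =15.07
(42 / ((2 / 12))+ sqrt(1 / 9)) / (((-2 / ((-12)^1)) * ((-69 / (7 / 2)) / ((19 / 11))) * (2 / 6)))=-100681 / 253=-397.95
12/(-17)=-12/17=-0.71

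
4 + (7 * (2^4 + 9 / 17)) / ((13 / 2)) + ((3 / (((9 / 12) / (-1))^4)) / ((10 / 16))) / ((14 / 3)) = 1743974 / 69615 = 25.05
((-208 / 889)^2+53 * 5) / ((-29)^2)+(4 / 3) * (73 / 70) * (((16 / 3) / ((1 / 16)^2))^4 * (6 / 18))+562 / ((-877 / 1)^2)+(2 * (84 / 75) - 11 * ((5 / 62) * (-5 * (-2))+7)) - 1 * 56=465184258662372310844362624044871 / 288820446665063885775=1610634787231.09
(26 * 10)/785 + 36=5704/157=36.33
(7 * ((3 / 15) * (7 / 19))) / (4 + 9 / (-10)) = 98 / 589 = 0.17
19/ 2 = 9.50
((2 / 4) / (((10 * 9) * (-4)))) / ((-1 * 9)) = 1 / 6480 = 0.00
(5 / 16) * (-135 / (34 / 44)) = -7425 / 136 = -54.60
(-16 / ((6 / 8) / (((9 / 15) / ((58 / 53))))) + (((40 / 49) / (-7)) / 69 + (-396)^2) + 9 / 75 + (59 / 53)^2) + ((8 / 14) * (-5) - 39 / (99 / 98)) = 27704560906972402 / 176727602975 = 156764.20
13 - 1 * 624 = -611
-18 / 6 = -3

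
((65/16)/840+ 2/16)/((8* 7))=349/150528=0.00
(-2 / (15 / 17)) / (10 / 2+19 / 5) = -17 / 66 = -0.26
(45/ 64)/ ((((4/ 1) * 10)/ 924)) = 2079/ 128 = 16.24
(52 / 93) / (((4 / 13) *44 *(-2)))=-169 / 8184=-0.02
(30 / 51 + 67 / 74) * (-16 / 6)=-7516 / 1887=-3.98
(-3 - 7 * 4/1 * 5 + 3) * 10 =-1400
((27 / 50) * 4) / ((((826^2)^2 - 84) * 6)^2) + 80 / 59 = 1.36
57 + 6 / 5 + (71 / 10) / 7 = 829 / 14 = 59.21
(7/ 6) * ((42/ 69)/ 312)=49/ 21528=0.00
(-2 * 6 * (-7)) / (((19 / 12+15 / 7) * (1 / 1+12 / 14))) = 49392 / 4069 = 12.14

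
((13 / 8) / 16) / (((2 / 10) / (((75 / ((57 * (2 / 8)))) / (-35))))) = -325 / 4256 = -0.08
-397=-397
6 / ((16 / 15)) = 5.62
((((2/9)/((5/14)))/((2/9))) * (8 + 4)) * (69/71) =11592/355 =32.65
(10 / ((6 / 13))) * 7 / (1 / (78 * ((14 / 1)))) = 165620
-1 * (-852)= 852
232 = 232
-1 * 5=-5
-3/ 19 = -0.16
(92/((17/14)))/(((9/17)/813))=349048/3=116349.33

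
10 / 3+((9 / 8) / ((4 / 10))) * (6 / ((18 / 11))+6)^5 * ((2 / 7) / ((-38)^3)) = 173999135 / 82966464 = 2.10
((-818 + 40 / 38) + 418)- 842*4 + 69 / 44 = -3147857 / 836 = -3765.38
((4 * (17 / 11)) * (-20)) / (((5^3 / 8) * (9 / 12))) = -8704 / 825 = -10.55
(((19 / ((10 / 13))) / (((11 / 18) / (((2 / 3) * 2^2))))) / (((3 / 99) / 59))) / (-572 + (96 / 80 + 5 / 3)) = -3147768 / 8537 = -368.72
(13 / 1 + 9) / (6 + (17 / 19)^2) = 7942 / 2455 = 3.24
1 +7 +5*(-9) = -37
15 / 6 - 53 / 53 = 3 / 2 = 1.50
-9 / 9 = -1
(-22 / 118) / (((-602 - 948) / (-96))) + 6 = 273822 / 45725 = 5.99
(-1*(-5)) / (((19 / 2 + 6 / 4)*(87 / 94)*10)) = 47 / 957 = 0.05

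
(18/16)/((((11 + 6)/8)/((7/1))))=63/17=3.71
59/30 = 1.97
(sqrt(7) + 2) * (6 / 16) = 3 / 4 + 3 * sqrt(7) / 8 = 1.74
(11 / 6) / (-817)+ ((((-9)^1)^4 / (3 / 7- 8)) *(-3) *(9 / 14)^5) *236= 168073462882271 / 2495176824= 67359.34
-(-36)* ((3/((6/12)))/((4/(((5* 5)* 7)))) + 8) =9738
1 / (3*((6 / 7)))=7 / 18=0.39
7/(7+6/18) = 21/22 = 0.95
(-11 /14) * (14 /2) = -11 /2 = -5.50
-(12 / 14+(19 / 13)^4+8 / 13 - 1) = -1006718 / 199927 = -5.04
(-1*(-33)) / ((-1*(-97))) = 33 / 97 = 0.34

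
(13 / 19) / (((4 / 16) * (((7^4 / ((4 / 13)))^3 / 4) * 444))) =256 / 4933325425467621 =0.00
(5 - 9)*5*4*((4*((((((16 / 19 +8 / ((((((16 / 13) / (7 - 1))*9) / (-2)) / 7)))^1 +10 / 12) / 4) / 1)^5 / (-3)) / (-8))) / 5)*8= 13755026878408203125 / 924198999552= 14883187.37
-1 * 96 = -96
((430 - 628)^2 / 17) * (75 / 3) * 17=980100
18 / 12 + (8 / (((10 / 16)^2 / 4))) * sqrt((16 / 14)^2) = 33293 / 350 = 95.12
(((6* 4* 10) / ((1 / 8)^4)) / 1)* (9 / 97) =8847360 / 97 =91209.90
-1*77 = -77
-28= -28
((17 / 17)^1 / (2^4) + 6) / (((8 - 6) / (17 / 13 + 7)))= 2619 / 104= 25.18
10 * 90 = 900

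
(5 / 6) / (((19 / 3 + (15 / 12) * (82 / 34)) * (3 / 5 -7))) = -425 / 30512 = -0.01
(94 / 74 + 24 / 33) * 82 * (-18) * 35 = -103193.07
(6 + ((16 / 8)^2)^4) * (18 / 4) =1179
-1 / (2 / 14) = -7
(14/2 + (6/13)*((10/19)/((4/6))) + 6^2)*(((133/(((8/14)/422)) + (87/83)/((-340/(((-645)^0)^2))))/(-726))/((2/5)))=-29688561532753/2024186736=-14666.91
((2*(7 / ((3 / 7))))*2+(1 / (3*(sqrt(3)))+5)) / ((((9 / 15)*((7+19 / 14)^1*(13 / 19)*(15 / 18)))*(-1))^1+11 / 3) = 87.32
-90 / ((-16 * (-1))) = -45 / 8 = -5.62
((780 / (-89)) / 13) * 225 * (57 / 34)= -384750 / 1513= -254.30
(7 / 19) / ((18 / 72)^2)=112 / 19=5.89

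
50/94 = 25/47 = 0.53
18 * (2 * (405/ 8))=3645/ 2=1822.50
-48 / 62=-24 / 31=-0.77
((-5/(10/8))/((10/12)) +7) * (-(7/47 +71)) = -156.53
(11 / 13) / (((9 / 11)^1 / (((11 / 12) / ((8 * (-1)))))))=-1331 / 11232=-0.12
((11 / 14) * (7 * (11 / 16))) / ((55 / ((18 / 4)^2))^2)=6561 / 12800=0.51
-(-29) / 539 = 29 / 539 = 0.05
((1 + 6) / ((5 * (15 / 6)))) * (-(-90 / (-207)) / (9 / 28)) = -784 / 1035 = -0.76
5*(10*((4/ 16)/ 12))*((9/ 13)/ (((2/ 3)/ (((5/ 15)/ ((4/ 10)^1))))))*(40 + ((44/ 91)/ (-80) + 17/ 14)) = 5624925/ 151424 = 37.15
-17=-17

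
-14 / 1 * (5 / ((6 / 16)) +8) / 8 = -112 / 3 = -37.33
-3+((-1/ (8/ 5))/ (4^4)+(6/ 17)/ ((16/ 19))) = -89941/ 34816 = -2.58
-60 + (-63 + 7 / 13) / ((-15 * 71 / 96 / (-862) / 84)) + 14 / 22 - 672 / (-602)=-407739.61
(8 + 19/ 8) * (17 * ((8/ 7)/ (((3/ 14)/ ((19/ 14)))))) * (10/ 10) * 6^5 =69488928/ 7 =9926989.71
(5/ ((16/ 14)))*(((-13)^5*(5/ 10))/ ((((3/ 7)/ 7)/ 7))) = -92861926.35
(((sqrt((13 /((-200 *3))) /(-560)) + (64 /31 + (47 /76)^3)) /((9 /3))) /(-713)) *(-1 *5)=sqrt(2730) /3593520 + 52188295 /9702686528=0.01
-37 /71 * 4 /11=-148 /781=-0.19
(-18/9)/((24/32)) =-8/3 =-2.67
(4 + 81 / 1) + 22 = 107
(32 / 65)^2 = 1024 / 4225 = 0.24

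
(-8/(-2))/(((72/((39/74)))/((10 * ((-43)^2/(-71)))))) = -7.62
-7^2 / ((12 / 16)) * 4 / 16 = -49 / 3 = -16.33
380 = 380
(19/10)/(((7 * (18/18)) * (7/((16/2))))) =76/245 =0.31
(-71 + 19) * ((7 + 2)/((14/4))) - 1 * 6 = -978/7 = -139.71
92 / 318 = 0.29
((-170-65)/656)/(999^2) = -235/654688656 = -0.00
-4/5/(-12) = 1/15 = 0.07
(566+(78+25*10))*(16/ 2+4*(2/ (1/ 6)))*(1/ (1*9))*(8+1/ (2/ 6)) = 183568/ 3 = 61189.33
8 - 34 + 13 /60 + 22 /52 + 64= 30139 /780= 38.64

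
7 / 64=0.11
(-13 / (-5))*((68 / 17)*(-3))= -156 / 5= -31.20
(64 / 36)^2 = 256 / 81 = 3.16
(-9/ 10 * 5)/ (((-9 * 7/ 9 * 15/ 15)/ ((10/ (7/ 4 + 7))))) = 36/ 49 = 0.73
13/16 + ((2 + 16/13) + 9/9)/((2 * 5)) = 257/208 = 1.24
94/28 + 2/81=3835/1134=3.38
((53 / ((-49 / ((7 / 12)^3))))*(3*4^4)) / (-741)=1484 / 6669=0.22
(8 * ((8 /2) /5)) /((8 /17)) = 68 /5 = 13.60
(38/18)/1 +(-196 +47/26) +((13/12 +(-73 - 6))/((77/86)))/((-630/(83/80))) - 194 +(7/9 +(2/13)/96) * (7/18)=-6367231463/16511040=-385.63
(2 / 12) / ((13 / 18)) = 3 / 13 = 0.23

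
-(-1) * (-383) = -383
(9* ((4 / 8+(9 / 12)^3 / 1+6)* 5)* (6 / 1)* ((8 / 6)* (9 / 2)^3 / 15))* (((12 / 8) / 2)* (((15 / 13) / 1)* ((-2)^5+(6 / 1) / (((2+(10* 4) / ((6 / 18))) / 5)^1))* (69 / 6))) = -149409814815 / 31232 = -4783869.58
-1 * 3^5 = -243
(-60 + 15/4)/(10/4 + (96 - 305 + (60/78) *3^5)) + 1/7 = 21493/7126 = 3.02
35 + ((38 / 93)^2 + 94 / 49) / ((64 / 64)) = 15716797 / 423801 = 37.09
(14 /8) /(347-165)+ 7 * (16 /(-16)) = -727 /104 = -6.99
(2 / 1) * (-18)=-36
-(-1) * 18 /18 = 1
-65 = -65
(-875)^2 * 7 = 5359375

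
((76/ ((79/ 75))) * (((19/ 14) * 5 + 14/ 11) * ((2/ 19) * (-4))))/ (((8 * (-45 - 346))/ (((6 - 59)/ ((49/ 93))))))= -7.87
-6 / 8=-3 / 4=-0.75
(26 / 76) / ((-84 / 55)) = -715 / 3192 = -0.22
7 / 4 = 1.75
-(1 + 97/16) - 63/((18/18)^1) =-1121/16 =-70.06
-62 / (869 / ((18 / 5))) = -1116 / 4345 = -0.26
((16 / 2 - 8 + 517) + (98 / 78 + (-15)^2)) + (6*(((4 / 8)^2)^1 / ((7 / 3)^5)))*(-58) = 486360010 / 655473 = 742.00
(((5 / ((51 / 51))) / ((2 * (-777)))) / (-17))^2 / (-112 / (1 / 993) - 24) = -5 / 15527117787552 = -0.00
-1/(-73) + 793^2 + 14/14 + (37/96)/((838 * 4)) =14772199966093/23490816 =628850.01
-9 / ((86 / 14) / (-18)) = 1134 / 43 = 26.37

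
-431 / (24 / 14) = -3017 / 12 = -251.42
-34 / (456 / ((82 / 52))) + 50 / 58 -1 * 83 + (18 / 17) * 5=-224919973 / 2922504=-76.96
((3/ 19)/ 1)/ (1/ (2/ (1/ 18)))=108/ 19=5.68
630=630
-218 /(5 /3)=-654 /5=-130.80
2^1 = 2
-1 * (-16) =16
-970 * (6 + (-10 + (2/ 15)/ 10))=58006/ 15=3867.07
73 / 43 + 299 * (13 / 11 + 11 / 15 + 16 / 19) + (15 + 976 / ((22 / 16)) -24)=1526.94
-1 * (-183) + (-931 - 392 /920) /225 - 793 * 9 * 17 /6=-1037206603 /51750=-20042.64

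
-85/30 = -17/6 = -2.83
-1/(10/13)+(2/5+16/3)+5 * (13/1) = 2083/30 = 69.43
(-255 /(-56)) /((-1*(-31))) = 255 /1736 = 0.15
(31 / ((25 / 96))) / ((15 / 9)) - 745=-84197 / 125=-673.58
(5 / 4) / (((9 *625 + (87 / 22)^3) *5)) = 2662 / 60553503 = 0.00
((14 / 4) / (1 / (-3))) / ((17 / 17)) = -21 / 2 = -10.50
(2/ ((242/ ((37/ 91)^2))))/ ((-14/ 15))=-20535/ 14028014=-0.00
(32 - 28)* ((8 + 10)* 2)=144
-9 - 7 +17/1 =1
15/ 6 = 5/ 2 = 2.50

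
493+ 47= 540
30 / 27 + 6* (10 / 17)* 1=710 / 153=4.64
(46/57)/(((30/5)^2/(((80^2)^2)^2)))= 19293798400000000/513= 37609743469785.58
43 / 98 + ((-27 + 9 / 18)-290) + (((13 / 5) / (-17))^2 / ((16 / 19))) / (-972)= -1740169035739 / 5505796800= -316.06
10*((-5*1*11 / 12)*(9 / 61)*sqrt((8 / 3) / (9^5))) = -275*sqrt(6) / 14823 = -0.05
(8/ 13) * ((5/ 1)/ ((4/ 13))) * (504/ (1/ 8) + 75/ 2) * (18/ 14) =52322.14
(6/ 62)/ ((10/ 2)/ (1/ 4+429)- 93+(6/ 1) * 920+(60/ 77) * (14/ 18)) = 169983/ 9533561657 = 0.00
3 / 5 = 0.60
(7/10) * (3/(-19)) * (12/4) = -63/190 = -0.33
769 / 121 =6.36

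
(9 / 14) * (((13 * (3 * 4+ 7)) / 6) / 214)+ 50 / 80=2243 / 2996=0.75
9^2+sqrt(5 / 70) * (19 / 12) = 19 * sqrt(14) / 168+81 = 81.42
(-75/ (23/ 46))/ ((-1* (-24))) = -25/ 4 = -6.25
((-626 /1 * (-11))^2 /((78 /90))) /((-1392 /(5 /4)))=-296356225 /6032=-49130.67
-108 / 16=-27 / 4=-6.75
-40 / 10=-4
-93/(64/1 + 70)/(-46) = 93/6164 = 0.02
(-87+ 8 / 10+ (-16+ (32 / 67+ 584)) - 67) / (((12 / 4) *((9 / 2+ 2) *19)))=14644 / 13065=1.12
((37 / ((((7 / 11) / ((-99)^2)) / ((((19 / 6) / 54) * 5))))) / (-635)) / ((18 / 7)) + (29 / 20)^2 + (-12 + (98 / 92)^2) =-26868443023 / 241858800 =-111.09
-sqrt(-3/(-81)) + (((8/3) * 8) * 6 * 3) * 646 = 248064- sqrt(3)/9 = 248063.81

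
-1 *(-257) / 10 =257 / 10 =25.70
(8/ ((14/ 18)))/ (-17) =-72/ 119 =-0.61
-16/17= -0.94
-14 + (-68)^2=4610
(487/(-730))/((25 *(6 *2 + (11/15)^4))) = -197235/90832586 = -0.00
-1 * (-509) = 509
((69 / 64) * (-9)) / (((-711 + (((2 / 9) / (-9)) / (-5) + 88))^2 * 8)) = -101859525 / 32594867184128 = -0.00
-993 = -993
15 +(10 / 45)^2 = 15.05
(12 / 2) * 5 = 30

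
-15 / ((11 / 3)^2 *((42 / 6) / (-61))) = 8235 / 847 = 9.72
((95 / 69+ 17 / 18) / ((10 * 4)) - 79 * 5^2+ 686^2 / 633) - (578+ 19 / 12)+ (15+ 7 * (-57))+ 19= -7603598609 / 3494160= -2176.09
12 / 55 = 0.22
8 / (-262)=-4 / 131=-0.03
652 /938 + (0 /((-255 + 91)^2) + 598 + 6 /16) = 2247711 /3752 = 599.07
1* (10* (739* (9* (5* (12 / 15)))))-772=265268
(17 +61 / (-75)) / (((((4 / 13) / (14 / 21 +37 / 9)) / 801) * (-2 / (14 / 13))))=-16260923 / 150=-108406.15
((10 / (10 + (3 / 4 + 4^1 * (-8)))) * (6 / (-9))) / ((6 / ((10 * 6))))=160 / 51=3.14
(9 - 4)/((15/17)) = 17/3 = 5.67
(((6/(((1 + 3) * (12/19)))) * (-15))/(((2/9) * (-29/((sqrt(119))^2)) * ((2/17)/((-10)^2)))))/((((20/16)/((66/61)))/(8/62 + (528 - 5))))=13884738765975/54839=253190954.72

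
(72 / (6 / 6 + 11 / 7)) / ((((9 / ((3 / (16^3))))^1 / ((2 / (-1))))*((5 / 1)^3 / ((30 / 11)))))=-7 / 70400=-0.00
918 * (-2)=-1836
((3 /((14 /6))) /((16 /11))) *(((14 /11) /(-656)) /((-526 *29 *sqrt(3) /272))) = 51 *sqrt(3) /5003312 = 0.00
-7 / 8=-0.88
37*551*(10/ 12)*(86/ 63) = 4383205/ 189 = 23191.56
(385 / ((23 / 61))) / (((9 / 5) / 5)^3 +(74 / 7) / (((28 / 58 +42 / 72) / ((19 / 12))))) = 952977265625 / 14696700149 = 64.84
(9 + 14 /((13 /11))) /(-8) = -271 /104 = -2.61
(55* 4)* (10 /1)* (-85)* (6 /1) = -1122000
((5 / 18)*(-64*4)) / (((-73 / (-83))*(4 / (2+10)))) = -53120 / 219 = -242.56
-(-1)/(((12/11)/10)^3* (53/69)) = 3826625/3816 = 1002.78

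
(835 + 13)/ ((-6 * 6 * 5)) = -212/ 45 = -4.71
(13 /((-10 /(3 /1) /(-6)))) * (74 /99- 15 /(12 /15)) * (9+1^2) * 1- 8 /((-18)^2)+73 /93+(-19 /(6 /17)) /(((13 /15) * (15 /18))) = -3078238835 /718146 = -4286.37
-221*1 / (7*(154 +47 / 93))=-20553 / 100583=-0.20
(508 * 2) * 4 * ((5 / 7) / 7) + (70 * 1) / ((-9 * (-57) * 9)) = 93820870 / 226233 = 414.71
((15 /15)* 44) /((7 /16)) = 704 /7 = 100.57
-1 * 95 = -95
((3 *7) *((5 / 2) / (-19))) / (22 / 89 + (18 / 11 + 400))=-34265 / 4983624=-0.01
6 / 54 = 1 / 9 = 0.11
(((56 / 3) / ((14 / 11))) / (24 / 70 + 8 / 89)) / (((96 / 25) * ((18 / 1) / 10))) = 4283125 / 873504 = 4.90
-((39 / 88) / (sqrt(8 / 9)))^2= -13689 / 61952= -0.22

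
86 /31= 2.77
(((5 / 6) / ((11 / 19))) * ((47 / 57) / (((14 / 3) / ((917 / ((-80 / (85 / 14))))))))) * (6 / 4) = -26.55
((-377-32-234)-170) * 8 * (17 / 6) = -18428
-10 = -10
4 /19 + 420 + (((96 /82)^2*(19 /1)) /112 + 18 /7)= 94574614 /223573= 423.01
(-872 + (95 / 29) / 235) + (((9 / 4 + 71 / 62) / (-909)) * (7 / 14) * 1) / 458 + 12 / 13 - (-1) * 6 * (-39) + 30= -1966772649565795 / 1829448760464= -1075.06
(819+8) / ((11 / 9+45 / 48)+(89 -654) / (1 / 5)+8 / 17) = -2024496 / 6909161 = -0.29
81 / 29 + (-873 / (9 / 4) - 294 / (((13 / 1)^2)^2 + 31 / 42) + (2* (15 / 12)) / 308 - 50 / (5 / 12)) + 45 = -9862063841335 / 21429529352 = -460.21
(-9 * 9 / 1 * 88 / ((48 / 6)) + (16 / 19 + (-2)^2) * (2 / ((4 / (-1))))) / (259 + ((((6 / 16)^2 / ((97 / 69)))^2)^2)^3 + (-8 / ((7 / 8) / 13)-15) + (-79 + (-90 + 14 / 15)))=5840090552264950108809417053626587799733013577728000 / 280583196163597882917274566139043094048453364179493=20.81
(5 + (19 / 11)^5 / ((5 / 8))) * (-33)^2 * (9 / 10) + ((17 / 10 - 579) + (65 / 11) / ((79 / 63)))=74755121299 / 2628725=28437.79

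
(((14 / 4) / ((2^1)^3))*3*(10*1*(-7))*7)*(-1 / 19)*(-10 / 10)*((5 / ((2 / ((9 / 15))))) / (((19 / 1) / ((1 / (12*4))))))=-5145 / 92416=-0.06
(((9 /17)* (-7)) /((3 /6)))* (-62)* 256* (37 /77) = 10570752 /187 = 56528.09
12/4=3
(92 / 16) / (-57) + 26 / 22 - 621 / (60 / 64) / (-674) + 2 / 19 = 9166123 / 4225980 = 2.17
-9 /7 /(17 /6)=-54 /119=-0.45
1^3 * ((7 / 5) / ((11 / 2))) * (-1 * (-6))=1.53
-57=-57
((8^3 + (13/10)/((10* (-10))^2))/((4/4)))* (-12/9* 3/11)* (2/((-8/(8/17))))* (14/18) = 119466697/7012500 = 17.04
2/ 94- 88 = -4135/ 47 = -87.98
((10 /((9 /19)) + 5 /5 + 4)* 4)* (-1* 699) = -219020 /3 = -73006.67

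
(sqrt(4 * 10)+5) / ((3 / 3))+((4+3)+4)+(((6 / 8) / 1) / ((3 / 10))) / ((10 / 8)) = 2 * sqrt(10)+18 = 24.32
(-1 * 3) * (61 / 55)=-183 / 55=-3.33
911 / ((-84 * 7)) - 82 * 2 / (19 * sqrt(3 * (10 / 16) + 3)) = -328 * sqrt(78) / 741 - 911 / 588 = -5.46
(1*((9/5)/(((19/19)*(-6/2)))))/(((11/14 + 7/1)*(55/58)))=-2436/29975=-0.08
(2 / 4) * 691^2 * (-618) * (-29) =4278707241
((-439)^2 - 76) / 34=192645 / 34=5666.03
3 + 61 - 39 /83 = 5273 /83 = 63.53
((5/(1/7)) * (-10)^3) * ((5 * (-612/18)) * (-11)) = -65450000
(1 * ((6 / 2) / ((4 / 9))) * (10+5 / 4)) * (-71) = -86265 / 16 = -5391.56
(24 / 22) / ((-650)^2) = 3 / 1161875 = 0.00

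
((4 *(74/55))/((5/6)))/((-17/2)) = -3552/4675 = -0.76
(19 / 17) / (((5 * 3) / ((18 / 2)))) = 57 / 85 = 0.67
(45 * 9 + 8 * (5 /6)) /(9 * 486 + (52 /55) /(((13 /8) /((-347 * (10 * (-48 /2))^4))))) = -1045 /1700326467666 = -0.00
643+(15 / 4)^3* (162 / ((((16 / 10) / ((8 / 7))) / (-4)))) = -1330867 / 56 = -23765.48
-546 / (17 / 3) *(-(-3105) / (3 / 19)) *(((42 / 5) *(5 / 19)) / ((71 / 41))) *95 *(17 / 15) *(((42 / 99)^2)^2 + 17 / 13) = -348974716.87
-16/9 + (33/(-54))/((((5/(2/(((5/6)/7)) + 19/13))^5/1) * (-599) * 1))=-4842303893484247/4343838027343750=-1.11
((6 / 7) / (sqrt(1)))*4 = 24 / 7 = 3.43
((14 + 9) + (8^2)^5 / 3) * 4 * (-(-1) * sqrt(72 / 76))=4294967572 * sqrt(38) / 19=1393471486.48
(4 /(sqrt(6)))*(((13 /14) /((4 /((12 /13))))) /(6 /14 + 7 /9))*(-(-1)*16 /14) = 18*sqrt(6) /133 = 0.33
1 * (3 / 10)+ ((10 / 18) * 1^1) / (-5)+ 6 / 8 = 169 / 180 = 0.94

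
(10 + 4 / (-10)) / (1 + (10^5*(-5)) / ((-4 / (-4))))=-48 / 2499995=-0.00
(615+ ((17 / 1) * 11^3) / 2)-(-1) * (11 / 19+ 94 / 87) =39441107 / 3306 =11930.16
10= 10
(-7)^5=-16807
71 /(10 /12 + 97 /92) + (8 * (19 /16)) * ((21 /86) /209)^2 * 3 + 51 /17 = 719550739755 /17717546968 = 40.61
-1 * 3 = -3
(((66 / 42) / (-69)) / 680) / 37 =-11 / 12152280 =-0.00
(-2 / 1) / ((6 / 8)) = -8 / 3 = -2.67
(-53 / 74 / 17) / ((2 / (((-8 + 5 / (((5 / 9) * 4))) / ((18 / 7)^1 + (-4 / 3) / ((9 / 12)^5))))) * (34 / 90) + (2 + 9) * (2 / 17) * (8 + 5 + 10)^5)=-0.00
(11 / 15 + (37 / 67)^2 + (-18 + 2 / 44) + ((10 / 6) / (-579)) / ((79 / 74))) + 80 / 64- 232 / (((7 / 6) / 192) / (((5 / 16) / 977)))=-25840688408745491 / 926812323235260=-27.88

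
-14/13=-1.08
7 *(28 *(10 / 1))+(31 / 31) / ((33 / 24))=1960.73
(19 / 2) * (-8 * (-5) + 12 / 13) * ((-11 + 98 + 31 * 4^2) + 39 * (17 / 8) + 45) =14371049 / 52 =276366.33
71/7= 10.14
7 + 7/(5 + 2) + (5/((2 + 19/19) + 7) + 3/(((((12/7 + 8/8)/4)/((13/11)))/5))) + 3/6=7341/209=35.12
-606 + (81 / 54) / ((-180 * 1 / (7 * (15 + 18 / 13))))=-315617 / 520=-606.96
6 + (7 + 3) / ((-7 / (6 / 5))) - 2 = 16 / 7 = 2.29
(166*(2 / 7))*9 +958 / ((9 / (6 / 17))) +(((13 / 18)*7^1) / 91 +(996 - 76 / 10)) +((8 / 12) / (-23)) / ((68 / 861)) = 178898926 / 123165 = 1452.51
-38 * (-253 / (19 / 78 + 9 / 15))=3749460 / 329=11396.53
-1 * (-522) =522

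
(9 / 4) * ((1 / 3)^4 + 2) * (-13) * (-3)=2119 / 12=176.58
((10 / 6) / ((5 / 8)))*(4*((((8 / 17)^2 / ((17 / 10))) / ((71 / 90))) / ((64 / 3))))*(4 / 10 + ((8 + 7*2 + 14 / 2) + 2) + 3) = 990720 / 348823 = 2.84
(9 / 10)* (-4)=-3.60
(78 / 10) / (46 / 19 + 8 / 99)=5643 / 1810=3.12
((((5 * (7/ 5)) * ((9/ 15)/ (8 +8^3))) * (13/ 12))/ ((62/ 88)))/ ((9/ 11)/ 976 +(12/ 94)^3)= 1532635126/ 360195975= 4.26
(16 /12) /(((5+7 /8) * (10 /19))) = 304 /705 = 0.43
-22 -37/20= -477/20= -23.85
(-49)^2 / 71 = 2401 / 71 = 33.82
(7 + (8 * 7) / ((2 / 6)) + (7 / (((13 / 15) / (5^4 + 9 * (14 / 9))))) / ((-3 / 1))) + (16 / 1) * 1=-19882 / 13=-1529.38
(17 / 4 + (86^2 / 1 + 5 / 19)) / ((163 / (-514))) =-144546823 / 6194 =-23336.59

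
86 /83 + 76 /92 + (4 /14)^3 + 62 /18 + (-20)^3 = -47113253870 /5893083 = -7994.67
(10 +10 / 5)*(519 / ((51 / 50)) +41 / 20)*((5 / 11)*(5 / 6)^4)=1343.84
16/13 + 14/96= 859/624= 1.38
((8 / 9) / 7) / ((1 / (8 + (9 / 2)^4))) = 6689 / 126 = 53.09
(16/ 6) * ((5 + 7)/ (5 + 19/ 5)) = 40/ 11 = 3.64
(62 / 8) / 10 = 31 / 40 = 0.78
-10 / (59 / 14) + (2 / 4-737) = -87187 / 118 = -738.87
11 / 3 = 3.67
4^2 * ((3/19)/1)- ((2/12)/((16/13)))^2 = 439157/175104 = 2.51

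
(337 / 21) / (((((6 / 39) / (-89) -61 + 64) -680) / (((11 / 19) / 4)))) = -4288999 / 1250132436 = -0.00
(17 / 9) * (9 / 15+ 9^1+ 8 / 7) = 6392 / 315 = 20.29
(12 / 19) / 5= 12 / 95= 0.13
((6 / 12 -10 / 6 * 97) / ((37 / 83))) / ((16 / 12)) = -80261 / 296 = -271.15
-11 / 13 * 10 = -110 / 13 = -8.46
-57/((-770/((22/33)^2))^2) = -76/4002075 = -0.00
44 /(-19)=-44 /19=-2.32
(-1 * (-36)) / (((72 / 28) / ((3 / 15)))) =14 / 5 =2.80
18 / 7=2.57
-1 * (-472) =472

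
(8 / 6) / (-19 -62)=-4 / 243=-0.02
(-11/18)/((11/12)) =-2/3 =-0.67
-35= -35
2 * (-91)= -182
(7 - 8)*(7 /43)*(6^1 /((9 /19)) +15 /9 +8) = -469 /129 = -3.64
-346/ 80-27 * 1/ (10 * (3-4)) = -13/ 8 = -1.62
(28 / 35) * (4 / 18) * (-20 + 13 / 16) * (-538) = 82583 / 45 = 1835.18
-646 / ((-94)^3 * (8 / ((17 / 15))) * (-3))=-5491 / 149505120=-0.00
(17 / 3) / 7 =17 / 21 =0.81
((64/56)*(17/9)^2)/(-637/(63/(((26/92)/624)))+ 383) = 1701632/159828585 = 0.01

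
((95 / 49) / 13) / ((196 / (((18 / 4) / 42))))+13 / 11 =45449263 / 38454416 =1.18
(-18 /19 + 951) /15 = 6017 /95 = 63.34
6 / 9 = 2 / 3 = 0.67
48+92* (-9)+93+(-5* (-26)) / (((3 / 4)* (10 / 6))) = -583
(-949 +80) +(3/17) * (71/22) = -868.43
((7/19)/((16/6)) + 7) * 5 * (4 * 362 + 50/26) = 51748.90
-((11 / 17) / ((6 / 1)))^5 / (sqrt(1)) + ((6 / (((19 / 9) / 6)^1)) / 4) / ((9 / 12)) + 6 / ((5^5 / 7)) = 3735073713206411 / 655547976900000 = 5.70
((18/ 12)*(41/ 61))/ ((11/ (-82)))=-7.52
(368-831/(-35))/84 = 13711/2940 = 4.66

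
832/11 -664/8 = -81/11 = -7.36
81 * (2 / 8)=81 / 4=20.25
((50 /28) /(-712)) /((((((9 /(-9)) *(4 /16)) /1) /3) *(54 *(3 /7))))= 25 /19224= 0.00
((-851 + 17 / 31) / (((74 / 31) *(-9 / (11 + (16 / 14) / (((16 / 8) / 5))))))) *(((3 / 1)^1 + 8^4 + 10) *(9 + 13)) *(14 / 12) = 19264627382 / 333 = 57851733.88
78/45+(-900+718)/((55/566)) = -61750/33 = -1871.21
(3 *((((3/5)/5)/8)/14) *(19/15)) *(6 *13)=2223/7000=0.32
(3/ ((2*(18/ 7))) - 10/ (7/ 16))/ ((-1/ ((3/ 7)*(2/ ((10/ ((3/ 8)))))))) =0.72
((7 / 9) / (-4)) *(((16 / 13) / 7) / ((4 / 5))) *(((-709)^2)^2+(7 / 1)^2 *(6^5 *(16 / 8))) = -1263444749045 / 117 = -10798673068.76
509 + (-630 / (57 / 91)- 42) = -10237 / 19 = -538.79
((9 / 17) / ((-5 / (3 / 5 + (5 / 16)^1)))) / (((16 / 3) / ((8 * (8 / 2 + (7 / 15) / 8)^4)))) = -4106186822953 / 104448000000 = -39.31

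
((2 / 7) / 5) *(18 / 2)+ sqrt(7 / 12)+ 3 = sqrt(21) / 6+ 123 / 35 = 4.28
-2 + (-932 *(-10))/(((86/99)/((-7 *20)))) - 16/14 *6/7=-3164798678/2107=-1502040.19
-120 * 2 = -240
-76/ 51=-1.49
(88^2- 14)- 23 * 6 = 7592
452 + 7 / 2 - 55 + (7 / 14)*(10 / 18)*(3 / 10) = 4807 / 12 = 400.58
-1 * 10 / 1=-10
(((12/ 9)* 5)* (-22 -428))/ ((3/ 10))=-10000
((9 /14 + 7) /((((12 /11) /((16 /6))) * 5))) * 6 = 2354 /105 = 22.42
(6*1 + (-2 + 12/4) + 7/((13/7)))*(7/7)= 140/13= 10.77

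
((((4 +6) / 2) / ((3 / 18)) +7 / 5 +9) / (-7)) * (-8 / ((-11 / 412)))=-665792 / 385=-1729.33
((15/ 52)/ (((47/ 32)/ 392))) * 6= 282240/ 611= 461.93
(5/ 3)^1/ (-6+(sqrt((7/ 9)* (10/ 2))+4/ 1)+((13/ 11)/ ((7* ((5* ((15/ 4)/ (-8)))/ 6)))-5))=-413114625/ 1712515366-18528125* sqrt(35)/ 1712515366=-0.31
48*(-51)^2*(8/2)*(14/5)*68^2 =32328640512/5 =6465728102.40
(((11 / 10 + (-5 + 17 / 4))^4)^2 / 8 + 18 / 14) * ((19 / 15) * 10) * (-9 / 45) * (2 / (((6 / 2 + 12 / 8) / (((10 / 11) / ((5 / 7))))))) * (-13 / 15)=455280367340929 / 285120000000000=1.60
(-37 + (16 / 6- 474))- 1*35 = -1630 / 3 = -543.33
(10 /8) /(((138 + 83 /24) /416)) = 2496 /679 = 3.68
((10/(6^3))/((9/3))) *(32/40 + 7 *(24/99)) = 103/2673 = 0.04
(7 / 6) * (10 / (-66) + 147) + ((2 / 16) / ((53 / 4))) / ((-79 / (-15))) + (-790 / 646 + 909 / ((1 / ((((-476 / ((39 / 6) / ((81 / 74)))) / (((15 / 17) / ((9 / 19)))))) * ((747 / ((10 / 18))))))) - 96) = -169357955739632343389 / 3219999160950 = -52595652.13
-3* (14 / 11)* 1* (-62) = 2604 / 11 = 236.73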